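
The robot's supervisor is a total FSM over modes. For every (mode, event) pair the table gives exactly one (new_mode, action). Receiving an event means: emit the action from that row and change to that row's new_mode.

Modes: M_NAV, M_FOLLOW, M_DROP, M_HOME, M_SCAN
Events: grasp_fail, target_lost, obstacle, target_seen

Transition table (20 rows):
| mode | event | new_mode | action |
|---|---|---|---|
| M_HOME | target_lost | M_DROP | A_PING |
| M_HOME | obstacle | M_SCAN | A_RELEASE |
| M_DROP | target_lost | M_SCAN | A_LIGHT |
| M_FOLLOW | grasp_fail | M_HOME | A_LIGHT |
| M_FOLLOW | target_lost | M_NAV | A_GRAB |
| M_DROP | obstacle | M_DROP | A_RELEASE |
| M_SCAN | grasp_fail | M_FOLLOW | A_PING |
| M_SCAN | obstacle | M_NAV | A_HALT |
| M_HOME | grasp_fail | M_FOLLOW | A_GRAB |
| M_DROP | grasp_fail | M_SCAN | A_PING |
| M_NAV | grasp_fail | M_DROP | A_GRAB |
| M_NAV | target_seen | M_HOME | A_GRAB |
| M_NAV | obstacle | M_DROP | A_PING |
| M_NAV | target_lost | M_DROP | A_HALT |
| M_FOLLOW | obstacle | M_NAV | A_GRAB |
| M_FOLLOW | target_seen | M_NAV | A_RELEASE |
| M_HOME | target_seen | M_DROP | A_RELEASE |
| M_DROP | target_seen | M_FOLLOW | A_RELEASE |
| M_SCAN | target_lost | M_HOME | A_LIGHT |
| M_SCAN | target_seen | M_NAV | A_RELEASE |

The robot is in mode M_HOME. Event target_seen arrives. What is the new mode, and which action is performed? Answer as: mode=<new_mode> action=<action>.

mode=M_DROP action=A_RELEASE

current mode = M_HOME; filter table to that mode:
  (M_HOME, target_lost) → (M_DROP, A_PING)
  (M_HOME, obstacle) → (M_SCAN, A_RELEASE)
  (M_HOME, grasp_fail) → (M_FOLLOW, A_GRAB)
  (M_HOME, target_seen) → (M_DROP, A_RELEASE)  ← event matches
event = target_seen selects (M_DROP, A_RELEASE)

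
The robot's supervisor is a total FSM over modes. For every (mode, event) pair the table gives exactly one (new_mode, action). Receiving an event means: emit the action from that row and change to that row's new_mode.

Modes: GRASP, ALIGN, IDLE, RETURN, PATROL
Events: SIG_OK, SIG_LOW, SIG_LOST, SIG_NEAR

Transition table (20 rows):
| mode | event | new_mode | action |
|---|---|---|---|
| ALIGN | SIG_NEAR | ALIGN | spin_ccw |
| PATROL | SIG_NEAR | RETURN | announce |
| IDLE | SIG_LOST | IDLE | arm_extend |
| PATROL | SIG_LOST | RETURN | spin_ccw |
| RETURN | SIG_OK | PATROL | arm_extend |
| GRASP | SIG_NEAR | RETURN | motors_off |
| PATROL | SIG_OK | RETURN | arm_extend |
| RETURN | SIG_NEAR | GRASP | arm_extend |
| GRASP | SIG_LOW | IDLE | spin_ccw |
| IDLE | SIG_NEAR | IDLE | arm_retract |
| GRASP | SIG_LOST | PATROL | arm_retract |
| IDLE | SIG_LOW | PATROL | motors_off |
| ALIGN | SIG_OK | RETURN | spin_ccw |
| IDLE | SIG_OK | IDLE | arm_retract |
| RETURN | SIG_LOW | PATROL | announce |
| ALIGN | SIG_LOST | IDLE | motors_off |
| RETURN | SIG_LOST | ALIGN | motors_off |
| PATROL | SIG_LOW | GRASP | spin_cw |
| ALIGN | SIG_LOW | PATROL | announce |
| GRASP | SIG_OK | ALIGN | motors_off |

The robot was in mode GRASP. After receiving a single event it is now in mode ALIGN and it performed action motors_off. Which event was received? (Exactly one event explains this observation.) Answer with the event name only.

SIG_OK

try SIG_OK: (GRASP, SIG_OK) → (ALIGN, motors_off)  ← matches
try SIG_LOW: (GRASP, SIG_LOW) → (IDLE, spin_ccw)
try SIG_LOST: (GRASP, SIG_LOST) → (PATROL, arm_retract)
try SIG_NEAR: (GRASP, SIG_NEAR) → (RETURN, motors_off)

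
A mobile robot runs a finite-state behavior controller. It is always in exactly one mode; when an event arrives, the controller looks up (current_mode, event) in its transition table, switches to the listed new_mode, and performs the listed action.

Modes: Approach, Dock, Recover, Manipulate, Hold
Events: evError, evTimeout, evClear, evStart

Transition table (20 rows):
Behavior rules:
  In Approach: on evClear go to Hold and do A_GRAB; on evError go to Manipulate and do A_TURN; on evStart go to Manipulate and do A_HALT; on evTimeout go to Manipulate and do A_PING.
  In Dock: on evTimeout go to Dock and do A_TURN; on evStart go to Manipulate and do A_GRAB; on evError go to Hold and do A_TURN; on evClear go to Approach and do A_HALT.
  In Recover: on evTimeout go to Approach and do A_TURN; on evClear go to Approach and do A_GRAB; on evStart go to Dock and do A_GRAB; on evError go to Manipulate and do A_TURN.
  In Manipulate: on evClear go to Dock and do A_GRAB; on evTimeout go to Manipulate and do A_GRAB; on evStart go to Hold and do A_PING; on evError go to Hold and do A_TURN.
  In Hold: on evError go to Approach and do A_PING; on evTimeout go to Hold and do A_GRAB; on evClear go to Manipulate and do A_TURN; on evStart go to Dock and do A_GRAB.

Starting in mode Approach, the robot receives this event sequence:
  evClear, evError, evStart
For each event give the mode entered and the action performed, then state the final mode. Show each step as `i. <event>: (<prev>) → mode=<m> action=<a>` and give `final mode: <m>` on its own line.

1. evClear: (Approach) → mode=Hold action=A_GRAB
2. evError: (Hold) → mode=Approach action=A_PING
3. evStart: (Approach) → mode=Manipulate action=A_HALT

final mode: Manipulate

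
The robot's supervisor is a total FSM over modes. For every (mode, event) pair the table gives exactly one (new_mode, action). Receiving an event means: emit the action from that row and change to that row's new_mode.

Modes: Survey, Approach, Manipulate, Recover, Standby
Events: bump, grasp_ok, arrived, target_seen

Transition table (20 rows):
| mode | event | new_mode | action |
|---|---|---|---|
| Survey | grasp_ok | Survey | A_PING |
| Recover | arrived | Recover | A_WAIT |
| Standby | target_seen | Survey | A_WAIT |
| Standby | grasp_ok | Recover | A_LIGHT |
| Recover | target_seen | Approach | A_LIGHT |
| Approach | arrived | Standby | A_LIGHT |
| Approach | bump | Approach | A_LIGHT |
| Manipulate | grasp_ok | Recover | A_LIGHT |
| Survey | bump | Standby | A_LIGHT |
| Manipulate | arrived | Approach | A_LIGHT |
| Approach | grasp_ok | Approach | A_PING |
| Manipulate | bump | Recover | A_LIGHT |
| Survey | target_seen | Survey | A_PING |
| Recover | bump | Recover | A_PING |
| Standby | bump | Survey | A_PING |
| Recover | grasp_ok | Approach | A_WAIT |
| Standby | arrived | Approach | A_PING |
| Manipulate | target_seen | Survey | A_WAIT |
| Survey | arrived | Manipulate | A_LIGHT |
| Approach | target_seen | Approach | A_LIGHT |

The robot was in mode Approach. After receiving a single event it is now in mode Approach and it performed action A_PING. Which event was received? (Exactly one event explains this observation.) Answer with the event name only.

try bump: (Approach, bump) → (Approach, A_LIGHT)
try grasp_ok: (Approach, grasp_ok) → (Approach, A_PING)  ← matches
try arrived: (Approach, arrived) → (Standby, A_LIGHT)
try target_seen: (Approach, target_seen) → (Approach, A_LIGHT)

grasp_ok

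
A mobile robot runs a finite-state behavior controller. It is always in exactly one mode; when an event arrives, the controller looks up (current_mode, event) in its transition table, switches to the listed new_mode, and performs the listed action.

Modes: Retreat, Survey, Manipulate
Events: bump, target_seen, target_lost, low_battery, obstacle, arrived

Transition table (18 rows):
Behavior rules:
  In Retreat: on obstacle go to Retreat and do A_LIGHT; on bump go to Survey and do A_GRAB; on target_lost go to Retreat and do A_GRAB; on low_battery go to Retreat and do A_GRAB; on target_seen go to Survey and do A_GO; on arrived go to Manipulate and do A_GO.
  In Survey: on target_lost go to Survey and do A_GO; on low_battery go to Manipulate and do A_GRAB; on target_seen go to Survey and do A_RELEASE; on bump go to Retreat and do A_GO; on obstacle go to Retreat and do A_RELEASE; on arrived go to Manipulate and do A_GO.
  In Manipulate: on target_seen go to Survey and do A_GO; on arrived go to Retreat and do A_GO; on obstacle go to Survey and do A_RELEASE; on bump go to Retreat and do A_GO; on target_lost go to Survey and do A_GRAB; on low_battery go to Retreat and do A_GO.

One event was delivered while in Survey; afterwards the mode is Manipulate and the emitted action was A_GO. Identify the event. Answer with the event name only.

try bump: (Survey, bump) → (Retreat, A_GO)
try target_seen: (Survey, target_seen) → (Survey, A_RELEASE)
try target_lost: (Survey, target_lost) → (Survey, A_GO)
try low_battery: (Survey, low_battery) → (Manipulate, A_GRAB)
try obstacle: (Survey, obstacle) → (Retreat, A_RELEASE)
try arrived: (Survey, arrived) → (Manipulate, A_GO)  ← matches

arrived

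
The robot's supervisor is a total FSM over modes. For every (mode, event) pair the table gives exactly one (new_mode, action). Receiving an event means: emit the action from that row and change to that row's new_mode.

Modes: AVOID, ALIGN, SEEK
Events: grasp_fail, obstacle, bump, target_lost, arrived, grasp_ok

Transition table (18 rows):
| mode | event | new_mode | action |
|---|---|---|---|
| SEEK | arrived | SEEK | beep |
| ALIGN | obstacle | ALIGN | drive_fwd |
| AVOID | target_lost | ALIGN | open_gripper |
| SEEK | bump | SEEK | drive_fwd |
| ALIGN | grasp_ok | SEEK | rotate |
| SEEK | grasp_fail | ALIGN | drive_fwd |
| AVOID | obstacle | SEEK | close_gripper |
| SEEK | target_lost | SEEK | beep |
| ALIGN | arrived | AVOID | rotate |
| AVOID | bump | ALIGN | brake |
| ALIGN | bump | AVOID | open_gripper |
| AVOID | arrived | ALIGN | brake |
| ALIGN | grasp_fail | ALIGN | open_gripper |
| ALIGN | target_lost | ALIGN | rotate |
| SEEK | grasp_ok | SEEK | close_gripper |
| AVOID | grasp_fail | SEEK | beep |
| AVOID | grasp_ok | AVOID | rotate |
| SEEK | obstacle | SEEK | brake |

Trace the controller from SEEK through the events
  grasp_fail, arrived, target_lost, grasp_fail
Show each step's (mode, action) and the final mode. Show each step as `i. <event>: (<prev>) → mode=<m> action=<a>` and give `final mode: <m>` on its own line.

final mode: ALIGN

1. grasp_fail: (SEEK) → mode=ALIGN action=drive_fwd
2. arrived: (ALIGN) → mode=AVOID action=rotate
3. target_lost: (AVOID) → mode=ALIGN action=open_gripper
4. grasp_fail: (ALIGN) → mode=ALIGN action=open_gripper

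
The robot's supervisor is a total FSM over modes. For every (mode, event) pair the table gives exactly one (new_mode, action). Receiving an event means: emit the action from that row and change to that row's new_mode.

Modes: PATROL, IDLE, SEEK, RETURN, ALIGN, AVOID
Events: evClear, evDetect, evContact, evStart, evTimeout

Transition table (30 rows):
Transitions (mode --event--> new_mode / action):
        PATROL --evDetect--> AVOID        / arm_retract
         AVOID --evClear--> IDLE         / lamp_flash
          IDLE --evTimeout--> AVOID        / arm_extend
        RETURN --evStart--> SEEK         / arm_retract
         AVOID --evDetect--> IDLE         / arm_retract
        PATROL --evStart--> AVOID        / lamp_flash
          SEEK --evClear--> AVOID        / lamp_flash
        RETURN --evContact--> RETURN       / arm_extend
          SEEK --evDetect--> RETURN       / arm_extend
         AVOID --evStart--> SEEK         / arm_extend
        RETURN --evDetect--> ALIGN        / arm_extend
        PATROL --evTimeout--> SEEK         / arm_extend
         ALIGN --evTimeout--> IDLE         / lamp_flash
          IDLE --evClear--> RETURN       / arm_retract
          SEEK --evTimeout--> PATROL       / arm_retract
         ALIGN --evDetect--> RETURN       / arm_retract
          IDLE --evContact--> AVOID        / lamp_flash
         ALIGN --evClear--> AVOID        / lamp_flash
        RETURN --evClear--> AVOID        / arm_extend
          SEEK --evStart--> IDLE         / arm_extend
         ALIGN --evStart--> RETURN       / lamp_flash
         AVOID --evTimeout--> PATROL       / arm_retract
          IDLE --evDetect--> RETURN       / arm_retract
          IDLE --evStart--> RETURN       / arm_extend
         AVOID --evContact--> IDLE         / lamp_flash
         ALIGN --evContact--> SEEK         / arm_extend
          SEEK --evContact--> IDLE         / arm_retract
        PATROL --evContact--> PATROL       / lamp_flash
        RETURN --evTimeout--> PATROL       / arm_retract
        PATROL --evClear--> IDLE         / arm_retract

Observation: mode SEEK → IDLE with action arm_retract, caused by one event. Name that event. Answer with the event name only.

try evClear: (SEEK, evClear) → (AVOID, lamp_flash)
try evDetect: (SEEK, evDetect) → (RETURN, arm_extend)
try evContact: (SEEK, evContact) → (IDLE, arm_retract)  ← matches
try evStart: (SEEK, evStart) → (IDLE, arm_extend)
try evTimeout: (SEEK, evTimeout) → (PATROL, arm_retract)

evContact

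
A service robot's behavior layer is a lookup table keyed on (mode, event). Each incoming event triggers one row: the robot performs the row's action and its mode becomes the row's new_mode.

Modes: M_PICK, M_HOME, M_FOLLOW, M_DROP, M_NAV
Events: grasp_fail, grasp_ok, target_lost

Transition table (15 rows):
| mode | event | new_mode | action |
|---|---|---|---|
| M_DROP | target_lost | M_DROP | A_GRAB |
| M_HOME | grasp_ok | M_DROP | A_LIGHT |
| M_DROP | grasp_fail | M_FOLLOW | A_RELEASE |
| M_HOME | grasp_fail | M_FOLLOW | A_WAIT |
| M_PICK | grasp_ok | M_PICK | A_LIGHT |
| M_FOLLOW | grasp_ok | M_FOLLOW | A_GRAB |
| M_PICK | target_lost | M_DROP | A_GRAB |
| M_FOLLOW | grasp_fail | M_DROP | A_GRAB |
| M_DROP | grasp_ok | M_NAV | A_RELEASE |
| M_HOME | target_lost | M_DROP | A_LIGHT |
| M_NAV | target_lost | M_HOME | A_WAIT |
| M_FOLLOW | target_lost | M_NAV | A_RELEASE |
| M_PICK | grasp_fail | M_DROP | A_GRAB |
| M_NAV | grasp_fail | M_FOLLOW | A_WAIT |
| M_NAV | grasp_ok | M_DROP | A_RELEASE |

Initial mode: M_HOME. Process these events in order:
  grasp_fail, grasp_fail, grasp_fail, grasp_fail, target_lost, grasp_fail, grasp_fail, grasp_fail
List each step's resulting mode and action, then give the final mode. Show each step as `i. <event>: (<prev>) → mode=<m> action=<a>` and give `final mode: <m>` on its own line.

final mode: M_FOLLOW

1. grasp_fail: (M_HOME) → mode=M_FOLLOW action=A_WAIT
2. grasp_fail: (M_FOLLOW) → mode=M_DROP action=A_GRAB
3. grasp_fail: (M_DROP) → mode=M_FOLLOW action=A_RELEASE
4. grasp_fail: (M_FOLLOW) → mode=M_DROP action=A_GRAB
5. target_lost: (M_DROP) → mode=M_DROP action=A_GRAB
6. grasp_fail: (M_DROP) → mode=M_FOLLOW action=A_RELEASE
7. grasp_fail: (M_FOLLOW) → mode=M_DROP action=A_GRAB
8. grasp_fail: (M_DROP) → mode=M_FOLLOW action=A_RELEASE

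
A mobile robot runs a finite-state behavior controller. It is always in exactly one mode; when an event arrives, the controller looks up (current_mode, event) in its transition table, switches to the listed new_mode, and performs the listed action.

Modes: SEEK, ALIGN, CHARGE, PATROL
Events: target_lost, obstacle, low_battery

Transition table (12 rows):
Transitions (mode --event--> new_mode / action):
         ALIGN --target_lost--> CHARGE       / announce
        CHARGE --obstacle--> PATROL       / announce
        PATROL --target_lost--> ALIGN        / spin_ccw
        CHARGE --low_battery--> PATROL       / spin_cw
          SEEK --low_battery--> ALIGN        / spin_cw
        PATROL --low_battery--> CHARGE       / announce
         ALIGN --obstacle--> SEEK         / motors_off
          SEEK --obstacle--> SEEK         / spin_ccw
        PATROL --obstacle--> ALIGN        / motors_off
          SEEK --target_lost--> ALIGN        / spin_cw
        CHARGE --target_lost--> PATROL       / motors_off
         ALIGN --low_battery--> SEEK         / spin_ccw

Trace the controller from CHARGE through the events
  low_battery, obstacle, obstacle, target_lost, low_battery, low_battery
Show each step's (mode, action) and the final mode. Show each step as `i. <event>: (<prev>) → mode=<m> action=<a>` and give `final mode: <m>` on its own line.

final mode: ALIGN

1. low_battery: (CHARGE) → mode=PATROL action=spin_cw
2. obstacle: (PATROL) → mode=ALIGN action=motors_off
3. obstacle: (ALIGN) → mode=SEEK action=motors_off
4. target_lost: (SEEK) → mode=ALIGN action=spin_cw
5. low_battery: (ALIGN) → mode=SEEK action=spin_ccw
6. low_battery: (SEEK) → mode=ALIGN action=spin_cw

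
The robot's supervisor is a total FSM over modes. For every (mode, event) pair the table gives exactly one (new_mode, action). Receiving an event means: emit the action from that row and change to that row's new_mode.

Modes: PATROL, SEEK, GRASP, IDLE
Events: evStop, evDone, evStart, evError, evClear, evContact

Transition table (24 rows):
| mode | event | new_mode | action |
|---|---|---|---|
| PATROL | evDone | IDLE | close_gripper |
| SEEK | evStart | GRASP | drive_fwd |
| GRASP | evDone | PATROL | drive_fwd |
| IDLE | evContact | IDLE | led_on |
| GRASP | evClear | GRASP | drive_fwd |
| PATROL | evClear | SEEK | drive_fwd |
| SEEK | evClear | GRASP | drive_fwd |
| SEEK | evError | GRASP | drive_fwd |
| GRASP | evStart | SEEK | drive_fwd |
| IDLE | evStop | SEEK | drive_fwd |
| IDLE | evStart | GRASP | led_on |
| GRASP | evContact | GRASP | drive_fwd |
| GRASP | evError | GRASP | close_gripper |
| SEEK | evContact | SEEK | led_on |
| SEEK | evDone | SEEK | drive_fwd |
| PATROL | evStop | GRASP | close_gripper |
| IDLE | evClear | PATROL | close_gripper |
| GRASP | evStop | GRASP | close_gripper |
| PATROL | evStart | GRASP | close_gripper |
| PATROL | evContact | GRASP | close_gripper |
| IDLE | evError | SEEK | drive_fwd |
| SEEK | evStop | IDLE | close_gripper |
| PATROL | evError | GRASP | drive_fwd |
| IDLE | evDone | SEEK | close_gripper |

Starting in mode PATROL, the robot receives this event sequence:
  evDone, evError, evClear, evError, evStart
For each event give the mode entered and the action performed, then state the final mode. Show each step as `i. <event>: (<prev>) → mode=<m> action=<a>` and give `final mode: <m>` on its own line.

1. evDone: (PATROL) → mode=IDLE action=close_gripper
2. evError: (IDLE) → mode=SEEK action=drive_fwd
3. evClear: (SEEK) → mode=GRASP action=drive_fwd
4. evError: (GRASP) → mode=GRASP action=close_gripper
5. evStart: (GRASP) → mode=SEEK action=drive_fwd

final mode: SEEK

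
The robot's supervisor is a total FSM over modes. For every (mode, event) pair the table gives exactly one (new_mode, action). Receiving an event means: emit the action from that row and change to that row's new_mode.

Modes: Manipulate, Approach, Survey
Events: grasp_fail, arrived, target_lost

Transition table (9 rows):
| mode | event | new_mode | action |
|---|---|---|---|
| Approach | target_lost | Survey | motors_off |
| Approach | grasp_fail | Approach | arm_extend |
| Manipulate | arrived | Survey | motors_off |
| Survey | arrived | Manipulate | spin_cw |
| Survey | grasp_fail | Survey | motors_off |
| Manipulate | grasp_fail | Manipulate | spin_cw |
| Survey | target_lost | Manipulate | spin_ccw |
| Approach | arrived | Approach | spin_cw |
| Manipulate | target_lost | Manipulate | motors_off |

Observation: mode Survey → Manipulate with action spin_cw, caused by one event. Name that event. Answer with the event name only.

arrived

try grasp_fail: (Survey, grasp_fail) → (Survey, motors_off)
try arrived: (Survey, arrived) → (Manipulate, spin_cw)  ← matches
try target_lost: (Survey, target_lost) → (Manipulate, spin_ccw)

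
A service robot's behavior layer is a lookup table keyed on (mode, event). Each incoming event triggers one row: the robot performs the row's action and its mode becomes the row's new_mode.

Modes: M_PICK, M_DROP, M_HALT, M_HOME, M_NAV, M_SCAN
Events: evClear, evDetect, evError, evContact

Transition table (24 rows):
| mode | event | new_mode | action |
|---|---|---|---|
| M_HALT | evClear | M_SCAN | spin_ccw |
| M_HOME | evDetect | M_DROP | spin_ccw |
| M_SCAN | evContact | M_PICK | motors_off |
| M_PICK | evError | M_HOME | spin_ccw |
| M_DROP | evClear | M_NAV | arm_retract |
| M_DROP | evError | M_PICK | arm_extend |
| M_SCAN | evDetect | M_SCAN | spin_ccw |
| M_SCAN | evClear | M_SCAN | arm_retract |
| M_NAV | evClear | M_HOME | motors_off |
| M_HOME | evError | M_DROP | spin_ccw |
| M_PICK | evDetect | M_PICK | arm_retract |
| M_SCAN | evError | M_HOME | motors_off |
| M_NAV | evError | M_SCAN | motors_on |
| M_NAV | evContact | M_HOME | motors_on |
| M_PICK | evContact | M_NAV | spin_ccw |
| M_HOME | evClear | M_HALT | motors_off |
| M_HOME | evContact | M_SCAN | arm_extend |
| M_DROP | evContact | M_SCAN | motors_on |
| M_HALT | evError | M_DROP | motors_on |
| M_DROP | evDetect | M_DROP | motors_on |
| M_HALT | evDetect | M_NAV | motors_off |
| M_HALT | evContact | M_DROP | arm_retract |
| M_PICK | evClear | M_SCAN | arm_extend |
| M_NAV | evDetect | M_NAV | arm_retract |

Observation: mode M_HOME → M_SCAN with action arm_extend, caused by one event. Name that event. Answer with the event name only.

try evClear: (M_HOME, evClear) → (M_HALT, motors_off)
try evDetect: (M_HOME, evDetect) → (M_DROP, spin_ccw)
try evError: (M_HOME, evError) → (M_DROP, spin_ccw)
try evContact: (M_HOME, evContact) → (M_SCAN, arm_extend)  ← matches

evContact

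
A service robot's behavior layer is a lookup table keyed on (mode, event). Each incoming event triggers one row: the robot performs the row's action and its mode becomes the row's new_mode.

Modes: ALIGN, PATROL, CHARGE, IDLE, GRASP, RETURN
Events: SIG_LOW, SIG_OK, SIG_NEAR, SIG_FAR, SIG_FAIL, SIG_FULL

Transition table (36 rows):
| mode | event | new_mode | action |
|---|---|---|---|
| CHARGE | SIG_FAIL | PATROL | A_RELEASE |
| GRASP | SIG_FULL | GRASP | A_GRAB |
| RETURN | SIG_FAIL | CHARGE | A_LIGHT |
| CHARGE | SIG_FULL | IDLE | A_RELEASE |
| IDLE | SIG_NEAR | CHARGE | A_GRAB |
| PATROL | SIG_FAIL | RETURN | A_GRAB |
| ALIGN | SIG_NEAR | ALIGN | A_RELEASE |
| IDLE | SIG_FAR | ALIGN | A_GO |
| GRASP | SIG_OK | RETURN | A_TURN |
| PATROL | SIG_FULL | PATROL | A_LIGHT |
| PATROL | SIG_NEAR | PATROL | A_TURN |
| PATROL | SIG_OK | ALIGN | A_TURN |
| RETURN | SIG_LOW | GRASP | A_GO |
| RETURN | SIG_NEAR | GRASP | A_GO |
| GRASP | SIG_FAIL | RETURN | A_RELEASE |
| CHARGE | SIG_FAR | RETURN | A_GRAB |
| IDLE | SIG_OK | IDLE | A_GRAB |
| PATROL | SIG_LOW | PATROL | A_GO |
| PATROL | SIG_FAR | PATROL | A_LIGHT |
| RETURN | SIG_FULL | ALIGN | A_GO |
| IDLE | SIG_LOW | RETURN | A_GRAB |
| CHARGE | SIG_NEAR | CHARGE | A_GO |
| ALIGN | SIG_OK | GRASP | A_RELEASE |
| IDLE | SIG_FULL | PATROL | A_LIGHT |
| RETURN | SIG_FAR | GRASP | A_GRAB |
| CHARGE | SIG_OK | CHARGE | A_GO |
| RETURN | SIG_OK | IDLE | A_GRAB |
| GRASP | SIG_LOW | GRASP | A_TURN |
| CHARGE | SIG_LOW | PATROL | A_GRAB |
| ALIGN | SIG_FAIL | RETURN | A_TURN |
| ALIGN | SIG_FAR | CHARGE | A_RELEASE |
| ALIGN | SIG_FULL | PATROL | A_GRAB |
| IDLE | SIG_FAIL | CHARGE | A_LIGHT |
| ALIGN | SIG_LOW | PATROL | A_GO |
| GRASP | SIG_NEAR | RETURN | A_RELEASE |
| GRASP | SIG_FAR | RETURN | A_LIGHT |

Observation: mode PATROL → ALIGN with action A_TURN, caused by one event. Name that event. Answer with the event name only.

SIG_OK

try SIG_LOW: (PATROL, SIG_LOW) → (PATROL, A_GO)
try SIG_OK: (PATROL, SIG_OK) → (ALIGN, A_TURN)  ← matches
try SIG_NEAR: (PATROL, SIG_NEAR) → (PATROL, A_TURN)
try SIG_FAR: (PATROL, SIG_FAR) → (PATROL, A_LIGHT)
try SIG_FAIL: (PATROL, SIG_FAIL) → (RETURN, A_GRAB)
try SIG_FULL: (PATROL, SIG_FULL) → (PATROL, A_LIGHT)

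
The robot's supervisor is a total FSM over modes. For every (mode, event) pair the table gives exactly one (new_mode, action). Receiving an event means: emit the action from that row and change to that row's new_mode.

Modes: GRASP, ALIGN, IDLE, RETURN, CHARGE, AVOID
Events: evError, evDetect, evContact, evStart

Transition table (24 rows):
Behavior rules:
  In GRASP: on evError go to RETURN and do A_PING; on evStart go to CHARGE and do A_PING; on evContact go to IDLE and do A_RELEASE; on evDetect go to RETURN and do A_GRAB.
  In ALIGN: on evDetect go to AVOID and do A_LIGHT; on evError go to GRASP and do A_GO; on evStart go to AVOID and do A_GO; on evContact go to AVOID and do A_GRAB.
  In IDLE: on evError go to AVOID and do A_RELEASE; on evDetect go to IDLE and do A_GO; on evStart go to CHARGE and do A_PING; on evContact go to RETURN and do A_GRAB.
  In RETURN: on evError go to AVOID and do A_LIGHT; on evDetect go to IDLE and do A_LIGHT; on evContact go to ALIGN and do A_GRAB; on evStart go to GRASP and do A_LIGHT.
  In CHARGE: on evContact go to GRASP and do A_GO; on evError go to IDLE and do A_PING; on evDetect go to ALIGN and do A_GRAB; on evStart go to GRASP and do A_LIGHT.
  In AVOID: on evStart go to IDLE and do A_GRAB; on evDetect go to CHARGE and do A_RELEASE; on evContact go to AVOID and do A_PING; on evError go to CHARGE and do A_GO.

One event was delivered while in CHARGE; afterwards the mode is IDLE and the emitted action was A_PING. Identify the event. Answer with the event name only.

try evError: (CHARGE, evError) → (IDLE, A_PING)  ← matches
try evDetect: (CHARGE, evDetect) → (ALIGN, A_GRAB)
try evContact: (CHARGE, evContact) → (GRASP, A_GO)
try evStart: (CHARGE, evStart) → (GRASP, A_LIGHT)

evError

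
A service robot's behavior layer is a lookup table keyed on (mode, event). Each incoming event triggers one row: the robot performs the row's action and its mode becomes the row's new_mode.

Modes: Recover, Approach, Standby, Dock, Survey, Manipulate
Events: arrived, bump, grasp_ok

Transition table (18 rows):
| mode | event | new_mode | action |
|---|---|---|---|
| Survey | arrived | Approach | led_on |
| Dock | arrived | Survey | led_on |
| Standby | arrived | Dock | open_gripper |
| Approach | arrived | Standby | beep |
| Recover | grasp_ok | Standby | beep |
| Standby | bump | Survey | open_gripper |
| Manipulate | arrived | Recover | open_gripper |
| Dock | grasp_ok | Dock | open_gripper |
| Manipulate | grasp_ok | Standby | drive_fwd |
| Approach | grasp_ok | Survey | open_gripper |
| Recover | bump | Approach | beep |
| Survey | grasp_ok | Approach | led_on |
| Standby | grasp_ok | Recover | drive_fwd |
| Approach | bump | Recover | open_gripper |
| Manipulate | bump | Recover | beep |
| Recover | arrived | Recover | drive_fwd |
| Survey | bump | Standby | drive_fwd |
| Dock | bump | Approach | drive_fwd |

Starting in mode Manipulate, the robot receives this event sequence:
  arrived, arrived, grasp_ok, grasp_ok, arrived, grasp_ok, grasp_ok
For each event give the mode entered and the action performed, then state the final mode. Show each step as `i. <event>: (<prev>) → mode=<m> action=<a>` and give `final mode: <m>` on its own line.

final mode: Recover

1. arrived: (Manipulate) → mode=Recover action=open_gripper
2. arrived: (Recover) → mode=Recover action=drive_fwd
3. grasp_ok: (Recover) → mode=Standby action=beep
4. grasp_ok: (Standby) → mode=Recover action=drive_fwd
5. arrived: (Recover) → mode=Recover action=drive_fwd
6. grasp_ok: (Recover) → mode=Standby action=beep
7. grasp_ok: (Standby) → mode=Recover action=drive_fwd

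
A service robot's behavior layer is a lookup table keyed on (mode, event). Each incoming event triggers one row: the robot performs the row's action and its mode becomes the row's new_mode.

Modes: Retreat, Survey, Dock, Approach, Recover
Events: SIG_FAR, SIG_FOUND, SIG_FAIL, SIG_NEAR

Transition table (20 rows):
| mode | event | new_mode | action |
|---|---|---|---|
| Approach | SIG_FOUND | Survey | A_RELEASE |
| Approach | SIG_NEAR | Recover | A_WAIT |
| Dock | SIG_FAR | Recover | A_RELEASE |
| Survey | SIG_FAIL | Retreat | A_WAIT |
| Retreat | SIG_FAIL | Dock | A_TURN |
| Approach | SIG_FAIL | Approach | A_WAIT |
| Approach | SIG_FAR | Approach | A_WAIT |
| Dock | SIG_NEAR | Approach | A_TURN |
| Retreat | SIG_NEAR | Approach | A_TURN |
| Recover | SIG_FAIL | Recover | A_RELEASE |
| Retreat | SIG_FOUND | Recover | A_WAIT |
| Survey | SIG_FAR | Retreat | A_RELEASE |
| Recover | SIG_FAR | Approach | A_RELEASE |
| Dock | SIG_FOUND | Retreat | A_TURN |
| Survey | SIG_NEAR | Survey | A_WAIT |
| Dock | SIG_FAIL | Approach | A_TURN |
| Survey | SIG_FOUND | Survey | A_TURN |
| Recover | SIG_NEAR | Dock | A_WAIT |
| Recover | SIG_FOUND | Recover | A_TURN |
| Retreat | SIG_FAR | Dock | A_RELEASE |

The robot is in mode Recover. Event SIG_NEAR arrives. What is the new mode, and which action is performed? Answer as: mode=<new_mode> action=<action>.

current mode = Recover; filter table to that mode:
  (Recover, SIG_FAIL) → (Recover, A_RELEASE)
  (Recover, SIG_FAR) → (Approach, A_RELEASE)
  (Recover, SIG_NEAR) → (Dock, A_WAIT)  ← event matches
  (Recover, SIG_FOUND) → (Recover, A_TURN)
event = SIG_NEAR selects (Dock, A_WAIT)

mode=Dock action=A_WAIT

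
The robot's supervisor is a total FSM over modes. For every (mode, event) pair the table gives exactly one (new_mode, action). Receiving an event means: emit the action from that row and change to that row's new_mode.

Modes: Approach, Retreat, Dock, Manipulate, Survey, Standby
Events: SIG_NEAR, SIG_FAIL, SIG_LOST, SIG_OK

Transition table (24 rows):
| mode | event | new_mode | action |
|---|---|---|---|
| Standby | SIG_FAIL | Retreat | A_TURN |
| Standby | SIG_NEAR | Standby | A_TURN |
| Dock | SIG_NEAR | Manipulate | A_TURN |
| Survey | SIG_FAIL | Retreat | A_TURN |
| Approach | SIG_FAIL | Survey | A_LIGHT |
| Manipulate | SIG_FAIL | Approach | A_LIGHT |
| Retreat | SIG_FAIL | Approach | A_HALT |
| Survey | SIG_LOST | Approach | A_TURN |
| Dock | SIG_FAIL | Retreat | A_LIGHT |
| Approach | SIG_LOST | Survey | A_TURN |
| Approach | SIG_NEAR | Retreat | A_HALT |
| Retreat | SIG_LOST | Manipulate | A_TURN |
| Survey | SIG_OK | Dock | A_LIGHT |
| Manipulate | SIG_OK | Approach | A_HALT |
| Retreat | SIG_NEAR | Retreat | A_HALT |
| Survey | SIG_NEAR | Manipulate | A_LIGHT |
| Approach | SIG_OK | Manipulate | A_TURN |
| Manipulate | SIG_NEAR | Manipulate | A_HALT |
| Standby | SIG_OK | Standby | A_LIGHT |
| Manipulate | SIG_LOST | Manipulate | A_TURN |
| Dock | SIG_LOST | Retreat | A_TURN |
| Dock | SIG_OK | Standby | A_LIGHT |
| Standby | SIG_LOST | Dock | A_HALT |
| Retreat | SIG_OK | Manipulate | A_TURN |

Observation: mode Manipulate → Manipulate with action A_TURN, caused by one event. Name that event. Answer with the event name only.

SIG_LOST

try SIG_NEAR: (Manipulate, SIG_NEAR) → (Manipulate, A_HALT)
try SIG_FAIL: (Manipulate, SIG_FAIL) → (Approach, A_LIGHT)
try SIG_LOST: (Manipulate, SIG_LOST) → (Manipulate, A_TURN)  ← matches
try SIG_OK: (Manipulate, SIG_OK) → (Approach, A_HALT)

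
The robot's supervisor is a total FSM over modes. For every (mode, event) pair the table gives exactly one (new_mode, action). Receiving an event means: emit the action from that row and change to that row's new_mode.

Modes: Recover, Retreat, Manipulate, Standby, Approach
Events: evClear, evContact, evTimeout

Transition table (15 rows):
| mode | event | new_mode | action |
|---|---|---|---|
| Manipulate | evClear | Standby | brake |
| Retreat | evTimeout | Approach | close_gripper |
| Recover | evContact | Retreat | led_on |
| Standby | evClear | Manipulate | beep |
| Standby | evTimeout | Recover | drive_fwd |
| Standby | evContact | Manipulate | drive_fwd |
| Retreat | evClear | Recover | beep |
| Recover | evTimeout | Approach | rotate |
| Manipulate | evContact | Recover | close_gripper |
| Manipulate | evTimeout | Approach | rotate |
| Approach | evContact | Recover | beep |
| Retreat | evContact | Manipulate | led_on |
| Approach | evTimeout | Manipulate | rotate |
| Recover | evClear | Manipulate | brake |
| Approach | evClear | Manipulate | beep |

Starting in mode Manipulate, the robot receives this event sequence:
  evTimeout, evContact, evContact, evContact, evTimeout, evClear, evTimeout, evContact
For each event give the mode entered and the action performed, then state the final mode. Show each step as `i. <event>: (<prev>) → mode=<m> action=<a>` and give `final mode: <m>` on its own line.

1. evTimeout: (Manipulate) → mode=Approach action=rotate
2. evContact: (Approach) → mode=Recover action=beep
3. evContact: (Recover) → mode=Retreat action=led_on
4. evContact: (Retreat) → mode=Manipulate action=led_on
5. evTimeout: (Manipulate) → mode=Approach action=rotate
6. evClear: (Approach) → mode=Manipulate action=beep
7. evTimeout: (Manipulate) → mode=Approach action=rotate
8. evContact: (Approach) → mode=Recover action=beep

final mode: Recover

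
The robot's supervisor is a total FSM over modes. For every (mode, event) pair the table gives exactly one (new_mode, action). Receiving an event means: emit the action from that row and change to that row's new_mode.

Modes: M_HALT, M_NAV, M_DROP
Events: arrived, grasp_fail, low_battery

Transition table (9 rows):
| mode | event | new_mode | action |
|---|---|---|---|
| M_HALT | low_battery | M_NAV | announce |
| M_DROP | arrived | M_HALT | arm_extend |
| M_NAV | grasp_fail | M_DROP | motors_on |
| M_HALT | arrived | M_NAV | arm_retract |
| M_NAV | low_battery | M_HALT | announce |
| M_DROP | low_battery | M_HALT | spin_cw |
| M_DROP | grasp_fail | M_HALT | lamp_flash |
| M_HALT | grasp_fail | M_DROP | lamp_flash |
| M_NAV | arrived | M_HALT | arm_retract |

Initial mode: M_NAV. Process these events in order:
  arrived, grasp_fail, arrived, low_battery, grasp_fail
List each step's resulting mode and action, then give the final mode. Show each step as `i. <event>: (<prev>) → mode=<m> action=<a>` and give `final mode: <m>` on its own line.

final mode: M_DROP

1. arrived: (M_NAV) → mode=M_HALT action=arm_retract
2. grasp_fail: (M_HALT) → mode=M_DROP action=lamp_flash
3. arrived: (M_DROP) → mode=M_HALT action=arm_extend
4. low_battery: (M_HALT) → mode=M_NAV action=announce
5. grasp_fail: (M_NAV) → mode=M_DROP action=motors_on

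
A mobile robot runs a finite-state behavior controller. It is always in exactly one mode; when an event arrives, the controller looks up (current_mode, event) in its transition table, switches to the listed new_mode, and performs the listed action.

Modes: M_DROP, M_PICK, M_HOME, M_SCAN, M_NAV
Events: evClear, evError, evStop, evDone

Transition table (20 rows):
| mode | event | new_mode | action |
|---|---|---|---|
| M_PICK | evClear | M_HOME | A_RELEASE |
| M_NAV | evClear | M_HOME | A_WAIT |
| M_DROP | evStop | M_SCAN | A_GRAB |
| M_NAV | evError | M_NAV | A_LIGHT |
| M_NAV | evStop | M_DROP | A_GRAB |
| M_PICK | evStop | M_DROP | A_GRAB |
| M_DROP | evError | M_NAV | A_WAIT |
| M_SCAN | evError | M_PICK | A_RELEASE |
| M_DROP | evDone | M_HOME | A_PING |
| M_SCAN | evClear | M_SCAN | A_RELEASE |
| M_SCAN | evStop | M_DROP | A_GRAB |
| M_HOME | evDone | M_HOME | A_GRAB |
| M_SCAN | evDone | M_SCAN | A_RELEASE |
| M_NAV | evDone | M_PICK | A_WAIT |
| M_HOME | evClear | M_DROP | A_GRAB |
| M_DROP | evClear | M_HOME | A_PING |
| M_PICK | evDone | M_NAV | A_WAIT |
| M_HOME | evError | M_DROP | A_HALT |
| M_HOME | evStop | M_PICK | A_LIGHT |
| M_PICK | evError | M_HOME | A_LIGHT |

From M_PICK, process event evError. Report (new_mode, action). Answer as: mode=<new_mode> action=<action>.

current mode = M_PICK; filter table to that mode:
  (M_PICK, evClear) → (M_HOME, A_RELEASE)
  (M_PICK, evStop) → (M_DROP, A_GRAB)
  (M_PICK, evDone) → (M_NAV, A_WAIT)
  (M_PICK, evError) → (M_HOME, A_LIGHT)  ← event matches
event = evError selects (M_HOME, A_LIGHT)

mode=M_HOME action=A_LIGHT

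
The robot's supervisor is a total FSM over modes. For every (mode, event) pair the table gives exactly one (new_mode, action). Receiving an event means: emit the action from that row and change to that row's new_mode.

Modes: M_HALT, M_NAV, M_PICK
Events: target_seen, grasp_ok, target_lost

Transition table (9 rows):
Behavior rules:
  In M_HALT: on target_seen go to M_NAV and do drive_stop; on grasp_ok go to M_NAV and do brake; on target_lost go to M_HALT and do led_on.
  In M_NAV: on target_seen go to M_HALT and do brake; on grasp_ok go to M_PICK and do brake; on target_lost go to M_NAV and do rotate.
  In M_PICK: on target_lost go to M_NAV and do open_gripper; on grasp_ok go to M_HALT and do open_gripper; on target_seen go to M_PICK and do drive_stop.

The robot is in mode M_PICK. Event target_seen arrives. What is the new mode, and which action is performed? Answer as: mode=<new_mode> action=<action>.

current mode = M_PICK; filter table to that mode:
  (M_PICK, target_lost) → (M_NAV, open_gripper)
  (M_PICK, grasp_ok) → (M_HALT, open_gripper)
  (M_PICK, target_seen) → (M_PICK, drive_stop)  ← event matches
event = target_seen selects (M_PICK, drive_stop)

mode=M_PICK action=drive_stop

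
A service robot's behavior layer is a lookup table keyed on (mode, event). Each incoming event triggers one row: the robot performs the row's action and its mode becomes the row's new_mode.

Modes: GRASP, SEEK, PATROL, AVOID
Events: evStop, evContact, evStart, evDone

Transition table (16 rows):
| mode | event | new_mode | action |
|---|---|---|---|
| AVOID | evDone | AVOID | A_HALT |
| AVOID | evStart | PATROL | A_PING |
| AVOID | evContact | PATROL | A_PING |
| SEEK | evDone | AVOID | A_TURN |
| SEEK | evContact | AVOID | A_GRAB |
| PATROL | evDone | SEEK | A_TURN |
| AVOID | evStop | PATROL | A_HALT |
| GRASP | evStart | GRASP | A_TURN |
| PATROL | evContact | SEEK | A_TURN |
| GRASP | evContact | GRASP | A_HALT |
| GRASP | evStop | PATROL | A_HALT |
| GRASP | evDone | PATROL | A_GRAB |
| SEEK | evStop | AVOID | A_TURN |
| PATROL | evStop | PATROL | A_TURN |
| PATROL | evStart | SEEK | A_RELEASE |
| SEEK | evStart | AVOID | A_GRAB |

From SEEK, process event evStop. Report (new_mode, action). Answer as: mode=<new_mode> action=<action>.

current mode = SEEK; filter table to that mode:
  (SEEK, evDone) → (AVOID, A_TURN)
  (SEEK, evContact) → (AVOID, A_GRAB)
  (SEEK, evStop) → (AVOID, A_TURN)  ← event matches
  (SEEK, evStart) → (AVOID, A_GRAB)
event = evStop selects (AVOID, A_TURN)

mode=AVOID action=A_TURN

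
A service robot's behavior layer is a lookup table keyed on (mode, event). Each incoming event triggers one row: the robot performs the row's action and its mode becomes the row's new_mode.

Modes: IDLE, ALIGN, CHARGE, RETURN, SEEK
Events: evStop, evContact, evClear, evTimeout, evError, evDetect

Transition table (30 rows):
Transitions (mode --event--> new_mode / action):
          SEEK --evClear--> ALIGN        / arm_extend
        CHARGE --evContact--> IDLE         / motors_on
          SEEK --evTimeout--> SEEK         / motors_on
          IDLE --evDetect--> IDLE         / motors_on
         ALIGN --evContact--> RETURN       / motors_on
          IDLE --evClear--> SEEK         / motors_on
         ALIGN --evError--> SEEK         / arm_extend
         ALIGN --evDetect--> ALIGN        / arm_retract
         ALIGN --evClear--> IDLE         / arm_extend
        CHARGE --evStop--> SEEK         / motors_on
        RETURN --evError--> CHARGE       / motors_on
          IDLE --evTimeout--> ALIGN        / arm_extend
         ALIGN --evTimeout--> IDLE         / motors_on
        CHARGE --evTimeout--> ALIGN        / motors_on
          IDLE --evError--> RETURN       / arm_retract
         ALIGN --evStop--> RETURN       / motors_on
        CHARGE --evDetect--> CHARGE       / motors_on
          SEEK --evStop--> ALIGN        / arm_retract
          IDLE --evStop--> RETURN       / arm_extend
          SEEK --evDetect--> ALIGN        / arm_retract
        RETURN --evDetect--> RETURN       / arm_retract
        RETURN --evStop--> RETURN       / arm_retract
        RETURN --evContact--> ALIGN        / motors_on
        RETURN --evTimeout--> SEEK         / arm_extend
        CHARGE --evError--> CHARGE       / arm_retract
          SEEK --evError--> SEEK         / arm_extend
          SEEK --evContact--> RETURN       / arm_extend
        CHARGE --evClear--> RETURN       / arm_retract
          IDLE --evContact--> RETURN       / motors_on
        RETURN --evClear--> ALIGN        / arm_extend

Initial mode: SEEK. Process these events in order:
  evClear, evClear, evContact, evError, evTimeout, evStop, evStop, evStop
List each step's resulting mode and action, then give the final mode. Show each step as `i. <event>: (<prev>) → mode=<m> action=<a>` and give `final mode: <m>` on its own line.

final mode: RETURN

1. evClear: (SEEK) → mode=ALIGN action=arm_extend
2. evClear: (ALIGN) → mode=IDLE action=arm_extend
3. evContact: (IDLE) → mode=RETURN action=motors_on
4. evError: (RETURN) → mode=CHARGE action=motors_on
5. evTimeout: (CHARGE) → mode=ALIGN action=motors_on
6. evStop: (ALIGN) → mode=RETURN action=motors_on
7. evStop: (RETURN) → mode=RETURN action=arm_retract
8. evStop: (RETURN) → mode=RETURN action=arm_retract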